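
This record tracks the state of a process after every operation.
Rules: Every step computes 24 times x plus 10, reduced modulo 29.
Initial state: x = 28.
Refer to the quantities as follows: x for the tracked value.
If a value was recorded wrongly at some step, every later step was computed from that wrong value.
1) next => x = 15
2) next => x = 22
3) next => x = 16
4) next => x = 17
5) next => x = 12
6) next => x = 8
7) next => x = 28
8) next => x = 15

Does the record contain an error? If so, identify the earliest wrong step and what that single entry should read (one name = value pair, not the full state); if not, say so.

no error

Recomputing the run from the initial state:
step 1: x = 15
step 2: x = 22
step 3: x = 16
step 4: x = 17
step 5: x = 12
step 6: x = 8
step 7: x = 28
step 8: x = 15
This matches the record at every step.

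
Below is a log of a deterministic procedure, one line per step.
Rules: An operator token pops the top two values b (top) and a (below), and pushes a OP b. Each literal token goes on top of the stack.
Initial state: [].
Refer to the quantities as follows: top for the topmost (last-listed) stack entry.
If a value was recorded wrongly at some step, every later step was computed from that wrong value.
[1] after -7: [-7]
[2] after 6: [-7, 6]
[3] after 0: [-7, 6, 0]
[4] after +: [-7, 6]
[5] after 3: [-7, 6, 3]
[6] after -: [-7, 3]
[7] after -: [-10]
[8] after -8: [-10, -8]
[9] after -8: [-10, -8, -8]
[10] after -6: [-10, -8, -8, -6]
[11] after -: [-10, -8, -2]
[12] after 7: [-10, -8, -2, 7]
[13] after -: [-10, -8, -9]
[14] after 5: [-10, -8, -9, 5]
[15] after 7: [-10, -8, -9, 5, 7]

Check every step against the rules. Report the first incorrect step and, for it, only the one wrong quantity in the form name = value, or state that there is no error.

no error

Recomputing the run from the initial state:
step 1: [-7]
step 2: [-7, 6]
step 3: [-7, 6, 0]
step 4: [-7, 6]
step 5: [-7, 6, 3]
step 6: [-7, 3]
step 7: [-10]
step 8: [-10, -8]
step 9: [-10, -8, -8]
step 10: [-10, -8, -8, -6]
step 11: [-10, -8, -2]
step 12: [-10, -8, -2, 7]
step 13: [-10, -8, -9]
step 14: [-10, -8, -9, 5]
step 15: [-10, -8, -9, 5, 7]
This matches the log at every step.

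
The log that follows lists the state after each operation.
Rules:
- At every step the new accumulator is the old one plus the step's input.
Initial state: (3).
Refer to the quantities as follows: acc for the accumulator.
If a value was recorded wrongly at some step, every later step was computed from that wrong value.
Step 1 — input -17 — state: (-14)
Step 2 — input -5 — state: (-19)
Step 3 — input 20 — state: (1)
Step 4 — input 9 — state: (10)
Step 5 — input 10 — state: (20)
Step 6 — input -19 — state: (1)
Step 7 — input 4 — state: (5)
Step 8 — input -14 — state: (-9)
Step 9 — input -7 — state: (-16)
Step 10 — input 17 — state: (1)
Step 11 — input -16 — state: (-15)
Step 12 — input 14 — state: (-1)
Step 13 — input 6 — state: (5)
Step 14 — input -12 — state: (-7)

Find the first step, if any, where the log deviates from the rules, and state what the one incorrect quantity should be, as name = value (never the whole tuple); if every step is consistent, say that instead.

Step 1: acc = 3 + -17 = -14 — agrees with the log.
Step 2: acc = -14 + -5 = -19 — verified.
Step 3: acc = -19 + 20 = 1 — consistent with the log.
Step 4: acc = 1 + 9 = 10 — no discrepancy.
Step 5: acc = 10 + 10 = 20 — exactly as logged.
Step 6: acc = 20 + -19 = 1 — no discrepancy.
Step 7: acc = 1 + 4 = 5 — no discrepancy.
Step 8: acc = 5 + -14 = -9 — same as recorded.
Step 9: acc = -9 + -7 = -16 — confirmed correct.
Step 10: acc = -16 + 17 = 1 — verified.
Step 11: acc = 1 + -16 = -15 — consistent with the log.
Step 12: acc = -15 + 14 = -1 — checks out.
Step 13: acc = -1 + 6 = 5 — confirmed correct.
Step 14: acc = 5 + -12 = -7 — exactly as logged.
The recomputation confirms every line.

no error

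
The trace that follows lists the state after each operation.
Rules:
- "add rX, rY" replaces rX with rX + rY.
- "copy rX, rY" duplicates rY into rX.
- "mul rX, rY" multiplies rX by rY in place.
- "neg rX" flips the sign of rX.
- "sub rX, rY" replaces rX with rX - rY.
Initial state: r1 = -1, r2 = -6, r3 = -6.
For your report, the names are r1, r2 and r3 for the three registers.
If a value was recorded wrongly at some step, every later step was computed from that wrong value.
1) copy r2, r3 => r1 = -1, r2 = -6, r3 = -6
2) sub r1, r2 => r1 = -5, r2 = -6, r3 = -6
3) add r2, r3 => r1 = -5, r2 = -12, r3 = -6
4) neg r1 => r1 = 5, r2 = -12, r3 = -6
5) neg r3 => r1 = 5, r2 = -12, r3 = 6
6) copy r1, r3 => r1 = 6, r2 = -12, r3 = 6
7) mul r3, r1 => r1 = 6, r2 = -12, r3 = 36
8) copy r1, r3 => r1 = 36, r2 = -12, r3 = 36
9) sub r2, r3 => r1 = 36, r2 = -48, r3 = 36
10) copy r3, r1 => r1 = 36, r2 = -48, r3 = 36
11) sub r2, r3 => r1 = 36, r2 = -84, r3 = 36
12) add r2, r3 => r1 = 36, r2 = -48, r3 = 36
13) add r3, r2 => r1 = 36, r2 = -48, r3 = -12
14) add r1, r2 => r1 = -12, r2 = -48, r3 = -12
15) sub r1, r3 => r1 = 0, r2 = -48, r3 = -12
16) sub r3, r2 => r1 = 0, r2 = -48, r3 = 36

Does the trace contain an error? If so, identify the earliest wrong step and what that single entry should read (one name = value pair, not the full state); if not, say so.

step 2, r1 = 5

Recomputing the run from the initial state:
step 1: r1 = -1, r2 = -6, r3 = -6
step 2: r1 = 5, r2 = -6, r3 = -6
step 3: r1 = 5, r2 = -12, r3 = -6
step 4: r1 = -5, r2 = -12, r3 = -6
step 5: r1 = -5, r2 = -12, r3 = 6
step 6: r1 = 6, r2 = -12, r3 = 6
step 7: r1 = 6, r2 = -12, r3 = 36
step 8: r1 = 36, r2 = -12, r3 = 36
step 9: r1 = 36, r2 = -48, r3 = 36
step 10: r1 = 36, r2 = -48, r3 = 36
step 11: r1 = 36, r2 = -84, r3 = 36
step 12: r1 = 36, r2 = -48, r3 = 36
step 13: r1 = 36, r2 = -48, r3 = -12
step 14: r1 = -12, r2 = -48, r3 = -12
step 15: r1 = 0, r2 = -48, r3 = -12
step 16: r1 = 0, r2 = -48, r3 = 36
The first disagreement with the trace is at step 2, where the value should be r1 = 5.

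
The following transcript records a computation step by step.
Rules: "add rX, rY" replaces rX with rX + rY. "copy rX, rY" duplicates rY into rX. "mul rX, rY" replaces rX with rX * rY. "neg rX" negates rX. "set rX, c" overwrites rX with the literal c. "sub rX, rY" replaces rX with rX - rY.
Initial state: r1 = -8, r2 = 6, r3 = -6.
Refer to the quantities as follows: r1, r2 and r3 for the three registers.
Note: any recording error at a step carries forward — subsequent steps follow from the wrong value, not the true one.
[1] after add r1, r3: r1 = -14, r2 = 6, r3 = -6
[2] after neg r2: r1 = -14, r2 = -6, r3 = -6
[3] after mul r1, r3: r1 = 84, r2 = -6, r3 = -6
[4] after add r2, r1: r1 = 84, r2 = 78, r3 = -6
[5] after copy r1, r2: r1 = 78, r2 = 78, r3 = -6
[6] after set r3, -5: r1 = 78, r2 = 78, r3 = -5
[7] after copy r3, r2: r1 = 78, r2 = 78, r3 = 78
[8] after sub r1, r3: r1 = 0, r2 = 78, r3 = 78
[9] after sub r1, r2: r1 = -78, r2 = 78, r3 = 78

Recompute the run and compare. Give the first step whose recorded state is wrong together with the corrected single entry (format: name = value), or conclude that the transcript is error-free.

no error

1. r1 = -8 + -6 = -14 (agrees with the transcript)
2. r2 = -(6) = -6 (in agreement)
3. r1 = -14 * -6 = 84 (verified)
4. r2 = -6 + 84 = 78 (agrees with the transcript)
5. r1 = 78 (checks out)
6. r3 = -5 (exactly as logged)
7. r3 = 78 (exactly as logged)
8. r1 = 78 - 78 = 0 (agrees with the transcript)
9. r1 = 0 - 78 = -78 (verified)
All entries verified; no error found.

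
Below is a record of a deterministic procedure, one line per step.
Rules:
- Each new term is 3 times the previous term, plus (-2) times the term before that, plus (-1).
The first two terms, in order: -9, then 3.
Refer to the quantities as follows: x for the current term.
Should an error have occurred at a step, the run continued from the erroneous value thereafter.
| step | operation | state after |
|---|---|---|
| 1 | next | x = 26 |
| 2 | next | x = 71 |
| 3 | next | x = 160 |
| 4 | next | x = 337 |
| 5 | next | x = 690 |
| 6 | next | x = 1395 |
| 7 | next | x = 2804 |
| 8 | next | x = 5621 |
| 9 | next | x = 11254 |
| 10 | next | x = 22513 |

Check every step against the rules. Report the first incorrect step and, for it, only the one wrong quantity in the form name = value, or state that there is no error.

Step 1: x = 3*(3) + (-2)*(-9) + (-1) = 26 — consistent with the record.
Step 2: x = 3*(26) + (-2)*(3) + (-1) = 71 — consistent with the record.
Step 3: x = 3*(71) + (-2)*(26) + (-1) = 160 — in agreement.
Step 4: x = 3*(160) + (-2)*(71) + (-1) = 337 — same as recorded.
Step 5: x = 3*(337) + (-2)*(160) + (-1) = 690 — consistent with the record.
Step 6: x = 3*(690) + (-2)*(337) + (-1) = 1395 — in agreement.
Step 7: x = 3*(1395) + (-2)*(690) + (-1) = 2804 — checks out.
Step 8: x = 3*(2804) + (-2)*(1395) + (-1) = 5621 — consistent with the record.
Step 9: x = 3*(5621) + (-2)*(2804) + (-1) = 11254 — checks out.
Step 10: x = 3*(11254) + (-2)*(5621) + (-1) = 22519 — the record disagrees here.
Step 10 is the first one off; corrected, x = 22519.

step 10, x = 22519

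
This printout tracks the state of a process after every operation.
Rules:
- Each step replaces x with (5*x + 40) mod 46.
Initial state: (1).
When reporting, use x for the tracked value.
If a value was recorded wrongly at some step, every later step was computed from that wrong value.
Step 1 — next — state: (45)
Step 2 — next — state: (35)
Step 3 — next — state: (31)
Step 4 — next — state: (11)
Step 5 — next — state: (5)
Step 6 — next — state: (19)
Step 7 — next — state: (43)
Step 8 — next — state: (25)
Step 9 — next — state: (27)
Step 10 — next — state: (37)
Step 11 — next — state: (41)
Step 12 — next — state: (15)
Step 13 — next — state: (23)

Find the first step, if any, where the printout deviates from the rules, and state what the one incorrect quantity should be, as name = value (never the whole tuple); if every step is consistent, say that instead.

step 5, x = 3

Step 1: x = (5*1 + 40) mod 46 = 45 — agrees with the printout.
Step 2: x = (5*45 + 40) mod 46 = 35 — agrees with the printout.
Step 3: x = (5*35 + 40) mod 46 = 31 — confirmed correct.
Step 4: x = (5*31 + 40) mod 46 = 11 — no discrepancy.
Step 5: x = (5*11 + 40) mod 46 = 3 — the printout has a different value.
So the first discrepancy is step 5, where the right value is x = 3.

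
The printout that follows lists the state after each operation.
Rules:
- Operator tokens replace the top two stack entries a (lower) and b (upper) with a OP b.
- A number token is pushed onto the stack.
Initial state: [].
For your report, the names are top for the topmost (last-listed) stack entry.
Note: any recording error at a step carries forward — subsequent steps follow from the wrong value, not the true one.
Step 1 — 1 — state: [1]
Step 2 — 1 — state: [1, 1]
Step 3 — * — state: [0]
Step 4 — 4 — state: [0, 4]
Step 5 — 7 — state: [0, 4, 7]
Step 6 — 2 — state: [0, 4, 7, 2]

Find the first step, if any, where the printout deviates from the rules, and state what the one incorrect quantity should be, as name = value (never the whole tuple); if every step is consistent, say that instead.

step 3, top = 1

step 1: push 1: top = 1 -> no discrepancy
step 2: push 1: top = 1 -> verified
step 3: 1 * 1 = 1 -> this is not what the printout shows
The earliest wrong entry is at step 3: it should read top = 1.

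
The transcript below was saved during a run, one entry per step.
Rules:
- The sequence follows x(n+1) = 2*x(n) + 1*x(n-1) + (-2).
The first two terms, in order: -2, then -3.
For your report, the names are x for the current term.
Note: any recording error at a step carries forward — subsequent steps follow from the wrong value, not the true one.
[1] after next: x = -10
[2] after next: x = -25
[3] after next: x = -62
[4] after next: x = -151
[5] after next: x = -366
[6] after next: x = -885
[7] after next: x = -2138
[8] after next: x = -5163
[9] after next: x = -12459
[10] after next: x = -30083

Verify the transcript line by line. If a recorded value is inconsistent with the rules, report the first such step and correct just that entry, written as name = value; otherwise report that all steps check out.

step 1: x = 2*(-3) + (1)*(-2) + (-2) = -10 -> verified
step 2: x = 2*(-10) + (1)*(-3) + (-2) = -25 -> verified
step 3: x = 2*(-25) + (1)*(-10) + (-2) = -62 -> verified
step 4: x = 2*(-62) + (1)*(-25) + (-2) = -151 -> agrees with the transcript
step 5: x = 2*(-151) + (1)*(-62) + (-2) = -366 -> checks out
step 6: x = 2*(-366) + (1)*(-151) + (-2) = -885 -> same as recorded
step 7: x = 2*(-885) + (1)*(-366) + (-2) = -2138 -> same as recorded
step 8: x = 2*(-2138) + (1)*(-885) + (-2) = -5163 -> exactly as logged
step 9: x = 2*(-5163) + (1)*(-2138) + (-2) = -12466 -> the entry is off here
So the first discrepancy is step 9, where the right value is x = -12466.

step 9, x = -12466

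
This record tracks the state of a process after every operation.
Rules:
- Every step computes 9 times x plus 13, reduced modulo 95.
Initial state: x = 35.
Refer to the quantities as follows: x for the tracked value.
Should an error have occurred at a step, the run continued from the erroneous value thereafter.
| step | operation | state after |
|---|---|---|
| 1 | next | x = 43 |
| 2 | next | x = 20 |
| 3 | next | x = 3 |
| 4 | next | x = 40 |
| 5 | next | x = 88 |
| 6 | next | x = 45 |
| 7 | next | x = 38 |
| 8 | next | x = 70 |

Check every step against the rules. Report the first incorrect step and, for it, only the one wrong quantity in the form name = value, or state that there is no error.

no error

1. x = (9*35 + 13) mod 95 = 43 (matches)
2. x = (9*43 + 13) mod 95 = 20 (same as recorded)
3. x = (9*20 + 13) mod 95 = 3 (exactly as logged)
4. x = (9*3 + 13) mod 95 = 40 (checks out)
5. x = (9*40 + 13) mod 95 = 88 (matches)
6. x = (9*88 + 13) mod 95 = 45 (agrees with the record)
7. x = (9*45 + 13) mod 95 = 38 (agrees with the record)
8. x = (9*38 + 13) mod 95 = 70 (checks out)
Each recorded entry agrees with the recomputation.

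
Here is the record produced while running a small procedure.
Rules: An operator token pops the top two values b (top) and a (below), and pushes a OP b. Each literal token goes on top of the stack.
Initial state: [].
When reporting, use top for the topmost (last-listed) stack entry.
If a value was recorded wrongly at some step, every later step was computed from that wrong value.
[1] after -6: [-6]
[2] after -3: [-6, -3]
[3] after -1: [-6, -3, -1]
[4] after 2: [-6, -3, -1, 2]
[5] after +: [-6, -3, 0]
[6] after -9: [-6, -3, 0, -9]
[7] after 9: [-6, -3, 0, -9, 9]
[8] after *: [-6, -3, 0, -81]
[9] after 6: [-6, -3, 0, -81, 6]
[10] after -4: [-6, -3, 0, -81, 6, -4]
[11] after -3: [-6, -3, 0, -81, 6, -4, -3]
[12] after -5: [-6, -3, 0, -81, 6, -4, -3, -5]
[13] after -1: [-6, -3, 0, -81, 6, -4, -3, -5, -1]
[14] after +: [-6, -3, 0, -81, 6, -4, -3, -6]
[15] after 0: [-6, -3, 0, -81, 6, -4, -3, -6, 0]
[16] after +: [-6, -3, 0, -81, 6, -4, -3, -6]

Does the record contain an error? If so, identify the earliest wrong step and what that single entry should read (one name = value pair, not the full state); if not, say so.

step 5, top = 1

Recomputing the run from the initial state:
step 1: [-6]
step 2: [-6, -3]
step 3: [-6, -3, -1]
step 4: [-6, -3, -1, 2]
step 5: [-6, -3, 1]
step 6: [-6, -3, 1, -9]
step 7: [-6, -3, 1, -9, 9]
step 8: [-6, -3, 1, -81]
step 9: [-6, -3, 1, -81, 6]
step 10: [-6, -3, 1, -81, 6, -4]
step 11: [-6, -3, 1, -81, 6, -4, -3]
step 12: [-6, -3, 1, -81, 6, -4, -3, -5]
step 13: [-6, -3, 1, -81, 6, -4, -3, -5, -1]
step 14: [-6, -3, 1, -81, 6, -4, -3, -6]
step 15: [-6, -3, 1, -81, 6, -4, -3, -6, 0]
step 16: [-6, -3, 1, -81, 6, -4, -3, -6]
The first disagreement with the record is at step 5, where the value should be top = 1.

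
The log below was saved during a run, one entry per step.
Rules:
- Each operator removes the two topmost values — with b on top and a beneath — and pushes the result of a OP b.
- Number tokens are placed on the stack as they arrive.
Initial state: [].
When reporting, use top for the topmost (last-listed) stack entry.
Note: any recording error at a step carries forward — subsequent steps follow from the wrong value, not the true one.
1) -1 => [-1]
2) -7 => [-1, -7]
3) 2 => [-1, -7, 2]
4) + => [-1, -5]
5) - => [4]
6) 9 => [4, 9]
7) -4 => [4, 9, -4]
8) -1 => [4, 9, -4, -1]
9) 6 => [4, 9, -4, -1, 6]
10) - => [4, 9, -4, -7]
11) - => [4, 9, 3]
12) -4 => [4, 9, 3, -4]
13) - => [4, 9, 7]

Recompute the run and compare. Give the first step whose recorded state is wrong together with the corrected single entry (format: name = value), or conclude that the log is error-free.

no error

step 1: push -1: top = -1 -> verified
step 2: push -7: top = -7 -> agrees with the log
step 3: push 2: top = 2 -> matches
step 4: -7 + 2 = -5 -> verified
step 5: -1 - -5 = 4 -> verified
step 6: push 9: top = 9 -> in agreement
step 7: push -4: top = -4 -> agrees with the log
step 8: push -1: top = -1 -> checks out
step 9: push 6: top = 6 -> exactly as logged
step 10: -1 - 6 = -7 -> exactly as logged
step 11: -4 - -7 = 3 -> same as recorded
step 12: push -4: top = -4 -> in agreement
step 13: 3 - -4 = 7 -> consistent with the log
All entries verified; no error found.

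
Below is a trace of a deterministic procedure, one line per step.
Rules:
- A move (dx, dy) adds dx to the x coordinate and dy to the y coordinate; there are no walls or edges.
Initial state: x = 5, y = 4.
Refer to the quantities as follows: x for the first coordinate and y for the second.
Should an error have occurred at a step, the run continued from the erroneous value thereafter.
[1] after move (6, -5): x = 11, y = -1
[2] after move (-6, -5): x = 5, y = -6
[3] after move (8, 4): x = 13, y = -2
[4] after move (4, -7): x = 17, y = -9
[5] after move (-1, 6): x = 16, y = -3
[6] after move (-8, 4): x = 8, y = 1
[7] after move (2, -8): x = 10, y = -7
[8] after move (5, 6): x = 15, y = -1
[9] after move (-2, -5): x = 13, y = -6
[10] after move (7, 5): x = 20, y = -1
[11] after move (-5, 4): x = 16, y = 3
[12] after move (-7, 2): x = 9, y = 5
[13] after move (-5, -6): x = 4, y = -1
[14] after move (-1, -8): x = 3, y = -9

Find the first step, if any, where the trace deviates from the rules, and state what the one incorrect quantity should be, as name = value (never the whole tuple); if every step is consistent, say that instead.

1. x = 5 + (6) = 11, y = 4 + (-5) = -1 (matches)
2. x = 11 + (-6) = 5, y = -1 + (-5) = -6 (confirmed correct)
3. x = 5 + (8) = 13, y = -6 + (4) = -2 (in agreement)
4. x = 13 + (4) = 17, y = -2 + (-7) = -9 (matches)
5. x = 17 + (-1) = 16, y = -9 + (6) = -3 (agrees with the trace)
6. x = 16 + (-8) = 8, y = -3 + (4) = 1 (verified)
7. x = 8 + (2) = 10, y = 1 + (-8) = -7 (exactly as logged)
8. x = 10 + (5) = 15, y = -7 + (6) = -1 (no discrepancy)
9. x = 15 + (-2) = 13, y = -1 + (-5) = -6 (same as recorded)
10. x = 13 + (7) = 20, y = -6 + (5) = -1 (verified)
11. x = 20 + (-5) = 15, y = -1 + (4) = 3 (first mismatch against the trace)
So the first discrepancy is step 11, where the right value is x = 15.

step 11, x = 15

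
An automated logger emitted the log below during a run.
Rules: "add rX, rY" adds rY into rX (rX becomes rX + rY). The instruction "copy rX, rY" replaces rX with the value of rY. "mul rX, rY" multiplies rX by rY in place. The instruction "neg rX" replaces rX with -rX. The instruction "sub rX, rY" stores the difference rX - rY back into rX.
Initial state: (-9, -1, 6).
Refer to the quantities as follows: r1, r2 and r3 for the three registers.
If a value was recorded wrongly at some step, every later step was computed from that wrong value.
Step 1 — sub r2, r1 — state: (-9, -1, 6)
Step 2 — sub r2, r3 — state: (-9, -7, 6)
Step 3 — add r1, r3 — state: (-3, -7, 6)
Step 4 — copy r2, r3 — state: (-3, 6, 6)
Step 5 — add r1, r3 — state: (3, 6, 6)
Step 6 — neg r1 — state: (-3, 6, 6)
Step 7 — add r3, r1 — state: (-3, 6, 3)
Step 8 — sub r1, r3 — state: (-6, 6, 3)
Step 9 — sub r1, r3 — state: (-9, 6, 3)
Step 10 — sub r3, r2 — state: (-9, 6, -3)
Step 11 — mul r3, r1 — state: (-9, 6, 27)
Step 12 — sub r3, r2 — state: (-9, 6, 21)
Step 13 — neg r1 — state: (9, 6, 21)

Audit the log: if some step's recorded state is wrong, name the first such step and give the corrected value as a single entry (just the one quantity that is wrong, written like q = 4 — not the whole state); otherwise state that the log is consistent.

step 1, r2 = 8

1. r2 = -1 - -9 = 8 (a discrepancy with the log)
That makes step 1 the first incorrect line — r2 = 8 is what it should show.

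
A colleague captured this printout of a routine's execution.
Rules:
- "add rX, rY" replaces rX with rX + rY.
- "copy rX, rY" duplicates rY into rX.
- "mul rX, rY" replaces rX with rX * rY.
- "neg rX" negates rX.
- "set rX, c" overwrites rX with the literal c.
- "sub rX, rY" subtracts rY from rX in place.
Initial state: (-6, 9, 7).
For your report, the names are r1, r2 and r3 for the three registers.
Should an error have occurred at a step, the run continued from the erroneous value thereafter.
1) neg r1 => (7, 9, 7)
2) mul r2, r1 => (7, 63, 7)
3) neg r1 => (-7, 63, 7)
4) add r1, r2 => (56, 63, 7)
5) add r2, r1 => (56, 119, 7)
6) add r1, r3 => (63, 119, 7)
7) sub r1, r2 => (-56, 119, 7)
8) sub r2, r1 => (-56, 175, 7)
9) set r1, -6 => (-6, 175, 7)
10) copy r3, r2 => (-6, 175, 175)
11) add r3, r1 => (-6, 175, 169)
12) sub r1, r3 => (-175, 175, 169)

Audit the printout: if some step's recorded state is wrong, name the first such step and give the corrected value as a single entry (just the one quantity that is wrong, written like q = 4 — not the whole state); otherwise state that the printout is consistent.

1. r1 = -(-6) = 6 (the entry is off here)
That makes step 1 the first incorrect line — r1 = 6 is what it should show.

step 1, r1 = 6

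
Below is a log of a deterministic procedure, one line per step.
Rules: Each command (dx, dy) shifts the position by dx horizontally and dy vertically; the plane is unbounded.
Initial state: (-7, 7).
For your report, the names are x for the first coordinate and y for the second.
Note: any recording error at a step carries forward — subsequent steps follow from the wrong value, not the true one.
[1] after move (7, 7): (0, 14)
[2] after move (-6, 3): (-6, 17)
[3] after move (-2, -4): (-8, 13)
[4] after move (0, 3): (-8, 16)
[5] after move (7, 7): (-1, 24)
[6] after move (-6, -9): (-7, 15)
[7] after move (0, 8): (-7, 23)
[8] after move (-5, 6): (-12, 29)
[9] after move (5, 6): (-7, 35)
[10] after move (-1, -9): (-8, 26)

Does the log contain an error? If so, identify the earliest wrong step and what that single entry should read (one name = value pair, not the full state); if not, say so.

step 1: x = -7 + (7) = 0, y = 7 + (7) = 14 -> confirmed correct
step 2: x = 0 + (-6) = -6, y = 14 + (3) = 17 -> no discrepancy
step 3: x = -6 + (-2) = -8, y = 17 + (-4) = 13 -> in agreement
step 4: x = -8 + (0) = -8, y = 13 + (3) = 16 -> in agreement
step 5: x = -8 + (7) = -1, y = 16 + (7) = 23 -> first mismatch against the log
Step 5 is the first one off; corrected, y = 23.

step 5, y = 23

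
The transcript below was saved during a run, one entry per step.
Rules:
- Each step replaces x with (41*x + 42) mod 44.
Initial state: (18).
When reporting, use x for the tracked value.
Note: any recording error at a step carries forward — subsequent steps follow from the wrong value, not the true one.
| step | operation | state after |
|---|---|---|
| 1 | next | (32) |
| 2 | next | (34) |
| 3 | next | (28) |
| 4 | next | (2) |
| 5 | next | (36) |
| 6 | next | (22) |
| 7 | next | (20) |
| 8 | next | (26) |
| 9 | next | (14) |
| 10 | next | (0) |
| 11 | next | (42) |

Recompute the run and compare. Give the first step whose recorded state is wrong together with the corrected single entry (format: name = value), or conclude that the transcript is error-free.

Recomputing the run from the initial state:
step 1: x = 32
step 2: x = 34
step 3: x = 28
step 4: x = 2
step 5: x = 36
step 6: x = 22
step 7: x = 20
step 8: x = 26
step 9: x = 8
step 10: x = 18
step 11: x = 32
The first disagreement with the transcript is at step 9, where the value should be x = 8.

step 9, x = 8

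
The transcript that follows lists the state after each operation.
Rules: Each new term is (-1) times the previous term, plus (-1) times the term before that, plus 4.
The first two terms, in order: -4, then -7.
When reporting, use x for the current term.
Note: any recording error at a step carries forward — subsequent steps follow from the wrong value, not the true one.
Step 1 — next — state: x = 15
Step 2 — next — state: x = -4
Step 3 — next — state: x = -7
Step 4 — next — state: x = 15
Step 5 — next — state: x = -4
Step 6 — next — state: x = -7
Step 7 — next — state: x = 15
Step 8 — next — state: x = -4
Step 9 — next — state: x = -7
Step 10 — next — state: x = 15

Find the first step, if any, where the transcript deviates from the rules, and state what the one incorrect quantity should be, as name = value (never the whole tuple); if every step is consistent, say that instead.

no error

1. x = -1*(-7) + (-1)*(-4) + (4) = 15 (checks out)
2. x = -1*(15) + (-1)*(-7) + (4) = -4 (verified)
3. x = -1*(-4) + (-1)*(15) + (4) = -7 (confirmed correct)
4. x = -1*(-7) + (-1)*(-4) + (4) = 15 (verified)
5. x = -1*(15) + (-1)*(-7) + (4) = -4 (checks out)
6. x = -1*(-4) + (-1)*(15) + (4) = -7 (exactly as logged)
7. x = -1*(-7) + (-1)*(-4) + (4) = 15 (verified)
8. x = -1*(15) + (-1)*(-7) + (4) = -4 (matches)
9. x = -1*(-4) + (-1)*(15) + (4) = -7 (agrees with the transcript)
10. x = -1*(-7) + (-1)*(-4) + (4) = 15 (verified)
The whole run recomputes cleanly — no discrepancies.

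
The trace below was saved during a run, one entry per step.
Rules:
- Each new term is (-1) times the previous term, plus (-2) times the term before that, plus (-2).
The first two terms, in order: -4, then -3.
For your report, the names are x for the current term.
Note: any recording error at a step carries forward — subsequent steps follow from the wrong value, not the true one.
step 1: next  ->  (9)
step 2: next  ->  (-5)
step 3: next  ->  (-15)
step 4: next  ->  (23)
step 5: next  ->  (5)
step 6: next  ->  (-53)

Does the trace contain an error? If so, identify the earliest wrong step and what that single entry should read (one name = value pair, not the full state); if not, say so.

no error

Recomputing the run from the initial state:
step 1: x = 9
step 2: x = -5
step 3: x = -15
step 4: x = 23
step 5: x = 5
step 6: x = -53
This matches the trace at every step.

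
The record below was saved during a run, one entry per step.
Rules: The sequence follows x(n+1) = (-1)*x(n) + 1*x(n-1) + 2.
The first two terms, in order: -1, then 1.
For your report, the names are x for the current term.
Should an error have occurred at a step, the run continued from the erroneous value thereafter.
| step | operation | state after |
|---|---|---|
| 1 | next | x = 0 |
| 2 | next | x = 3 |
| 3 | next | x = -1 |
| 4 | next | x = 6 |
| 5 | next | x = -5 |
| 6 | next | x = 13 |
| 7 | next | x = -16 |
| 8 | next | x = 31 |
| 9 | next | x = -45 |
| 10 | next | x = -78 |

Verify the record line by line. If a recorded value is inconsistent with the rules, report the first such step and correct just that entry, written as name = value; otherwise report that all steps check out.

step 10, x = 78

Recomputing the run from the initial state:
step 1: x = 0
step 2: x = 3
step 3: x = -1
step 4: x = 6
step 5: x = -5
step 6: x = 13
step 7: x = -16
step 8: x = 31
step 9: x = -45
step 10: x = 78
The first disagreement with the record is at step 10, where the value should be x = 78.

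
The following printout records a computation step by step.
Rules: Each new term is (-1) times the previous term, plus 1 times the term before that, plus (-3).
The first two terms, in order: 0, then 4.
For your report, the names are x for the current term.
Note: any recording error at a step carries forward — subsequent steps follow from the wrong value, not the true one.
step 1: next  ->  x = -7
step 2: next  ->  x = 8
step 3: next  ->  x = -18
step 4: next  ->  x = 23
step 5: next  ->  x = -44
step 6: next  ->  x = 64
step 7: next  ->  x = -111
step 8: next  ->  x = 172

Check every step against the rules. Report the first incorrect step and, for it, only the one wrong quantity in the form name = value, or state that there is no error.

Step 1: x = -1*(4) + (1)*(0) + (-3) = -7 — no discrepancy.
Step 2: x = -1*(-7) + (1)*(4) + (-3) = 8 — consistent with the printout.
Step 3: x = -1*(8) + (1)*(-7) + (-3) = -18 — no discrepancy.
Step 4: x = -1*(-18) + (1)*(8) + (-3) = 23 — checks out.
Step 5: x = -1*(23) + (1)*(-18) + (-3) = -44 — matches.
Step 6: x = -1*(-44) + (1)*(23) + (-3) = 64 — same as recorded.
Step 7: x = -1*(64) + (1)*(-44) + (-3) = -111 — consistent with the printout.
Step 8: x = -1*(-111) + (1)*(64) + (-3) = 172 — verified.
Every step is consistent.

no error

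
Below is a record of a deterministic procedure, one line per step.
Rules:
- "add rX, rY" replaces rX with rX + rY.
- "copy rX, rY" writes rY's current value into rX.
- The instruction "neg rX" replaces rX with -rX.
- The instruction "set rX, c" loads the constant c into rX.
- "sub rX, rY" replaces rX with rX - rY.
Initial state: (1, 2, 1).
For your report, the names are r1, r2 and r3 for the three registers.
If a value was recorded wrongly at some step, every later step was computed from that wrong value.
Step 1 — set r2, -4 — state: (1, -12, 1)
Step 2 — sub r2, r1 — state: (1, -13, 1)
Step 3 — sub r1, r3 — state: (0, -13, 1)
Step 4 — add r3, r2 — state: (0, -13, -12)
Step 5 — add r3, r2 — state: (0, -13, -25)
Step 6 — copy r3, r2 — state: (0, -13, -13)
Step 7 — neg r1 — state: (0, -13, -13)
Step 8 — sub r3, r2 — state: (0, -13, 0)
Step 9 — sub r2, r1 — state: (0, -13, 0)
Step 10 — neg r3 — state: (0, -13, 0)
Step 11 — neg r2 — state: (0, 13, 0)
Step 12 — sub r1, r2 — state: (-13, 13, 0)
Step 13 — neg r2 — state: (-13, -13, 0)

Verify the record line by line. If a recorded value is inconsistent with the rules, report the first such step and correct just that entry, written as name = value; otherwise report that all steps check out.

step 1, r2 = -4

step 1: r2 = -4 -> first mismatch against the record
The earliest wrong entry is at step 1: it should read r2 = -4.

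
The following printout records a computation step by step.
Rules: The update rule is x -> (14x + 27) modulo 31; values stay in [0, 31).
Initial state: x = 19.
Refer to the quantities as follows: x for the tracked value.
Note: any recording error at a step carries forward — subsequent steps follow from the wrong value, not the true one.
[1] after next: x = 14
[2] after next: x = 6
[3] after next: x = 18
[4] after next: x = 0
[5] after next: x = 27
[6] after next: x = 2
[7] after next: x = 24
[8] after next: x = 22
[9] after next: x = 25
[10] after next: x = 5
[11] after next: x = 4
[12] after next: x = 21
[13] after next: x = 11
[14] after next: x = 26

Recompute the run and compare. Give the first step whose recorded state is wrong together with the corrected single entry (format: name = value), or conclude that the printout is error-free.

1. x = (14*19 + 27) mod 31 = 14 (exactly as logged)
2. x = (14*14 + 27) mod 31 = 6 (matches)
3. x = (14*6 + 27) mod 31 = 18 (checks out)
4. x = (14*18 + 27) mod 31 = 0 (confirmed correct)
5. x = (14*0 + 27) mod 31 = 27 (same as recorded)
6. x = (14*27 + 27) mod 31 = 2 (checks out)
7. x = (14*2 + 27) mod 31 = 24 (verified)
8. x = (14*24 + 27) mod 31 = 22 (matches)
9. x = (14*22 + 27) mod 31 = 25 (checks out)
10. x = (14*25 + 27) mod 31 = 5 (same as recorded)
11. x = (14*5 + 27) mod 31 = 4 (exactly as logged)
12. x = (14*4 + 27) mod 31 = 21 (matches)
13. x = (14*21 + 27) mod 31 = 11 (checks out)
14. x = (14*11 + 27) mod 31 = 26 (checks out)
No step deviates from the rules.

no error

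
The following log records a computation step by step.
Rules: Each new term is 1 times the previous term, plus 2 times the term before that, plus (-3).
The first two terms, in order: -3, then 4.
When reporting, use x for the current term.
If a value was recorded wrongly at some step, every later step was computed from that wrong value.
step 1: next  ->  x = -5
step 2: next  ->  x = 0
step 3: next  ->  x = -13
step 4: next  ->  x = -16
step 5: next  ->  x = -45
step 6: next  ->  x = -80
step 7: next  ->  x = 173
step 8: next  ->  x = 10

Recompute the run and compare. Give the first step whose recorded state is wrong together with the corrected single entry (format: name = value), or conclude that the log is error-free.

Step 1: x = 1*(4) + (2)*(-3) + (-3) = -5 — matches.
Step 2: x = 1*(-5) + (2)*(4) + (-3) = 0 — same as recorded.
Step 3: x = 1*(0) + (2)*(-5) + (-3) = -13 — matches.
Step 4: x = 1*(-13) + (2)*(0) + (-3) = -16 — consistent with the log.
Step 5: x = 1*(-16) + (2)*(-13) + (-3) = -45 — agrees with the log.
Step 6: x = 1*(-45) + (2)*(-16) + (-3) = -80 — no discrepancy.
Step 7: x = 1*(-80) + (2)*(-45) + (-3) = -173 — this is not what the log shows.
Step 7 is the first one off; corrected, x = -173.

step 7, x = -173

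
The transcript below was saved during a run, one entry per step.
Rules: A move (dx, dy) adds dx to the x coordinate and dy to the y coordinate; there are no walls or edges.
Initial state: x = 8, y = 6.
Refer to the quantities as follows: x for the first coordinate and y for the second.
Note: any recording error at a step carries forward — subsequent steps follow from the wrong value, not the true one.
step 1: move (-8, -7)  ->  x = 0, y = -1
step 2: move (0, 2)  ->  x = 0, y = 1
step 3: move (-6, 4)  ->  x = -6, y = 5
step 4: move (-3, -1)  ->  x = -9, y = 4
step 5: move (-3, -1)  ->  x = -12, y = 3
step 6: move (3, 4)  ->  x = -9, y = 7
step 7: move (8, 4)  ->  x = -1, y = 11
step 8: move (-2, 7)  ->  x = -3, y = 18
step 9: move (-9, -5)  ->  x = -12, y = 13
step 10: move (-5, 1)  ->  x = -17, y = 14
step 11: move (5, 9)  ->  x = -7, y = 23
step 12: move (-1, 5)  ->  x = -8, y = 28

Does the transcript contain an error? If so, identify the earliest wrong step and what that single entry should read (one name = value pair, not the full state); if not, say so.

step 11, x = -12

Recomputing the run from the initial state:
step 1: x = 0, y = -1
step 2: x = 0, y = 1
step 3: x = -6, y = 5
step 4: x = -9, y = 4
step 5: x = -12, y = 3
step 6: x = -9, y = 7
step 7: x = -1, y = 11
step 8: x = -3, y = 18
step 9: x = -12, y = 13
step 10: x = -17, y = 14
step 11: x = -12, y = 23
step 12: x = -13, y = 28
The first disagreement with the transcript is at step 11, where the value should be x = -12.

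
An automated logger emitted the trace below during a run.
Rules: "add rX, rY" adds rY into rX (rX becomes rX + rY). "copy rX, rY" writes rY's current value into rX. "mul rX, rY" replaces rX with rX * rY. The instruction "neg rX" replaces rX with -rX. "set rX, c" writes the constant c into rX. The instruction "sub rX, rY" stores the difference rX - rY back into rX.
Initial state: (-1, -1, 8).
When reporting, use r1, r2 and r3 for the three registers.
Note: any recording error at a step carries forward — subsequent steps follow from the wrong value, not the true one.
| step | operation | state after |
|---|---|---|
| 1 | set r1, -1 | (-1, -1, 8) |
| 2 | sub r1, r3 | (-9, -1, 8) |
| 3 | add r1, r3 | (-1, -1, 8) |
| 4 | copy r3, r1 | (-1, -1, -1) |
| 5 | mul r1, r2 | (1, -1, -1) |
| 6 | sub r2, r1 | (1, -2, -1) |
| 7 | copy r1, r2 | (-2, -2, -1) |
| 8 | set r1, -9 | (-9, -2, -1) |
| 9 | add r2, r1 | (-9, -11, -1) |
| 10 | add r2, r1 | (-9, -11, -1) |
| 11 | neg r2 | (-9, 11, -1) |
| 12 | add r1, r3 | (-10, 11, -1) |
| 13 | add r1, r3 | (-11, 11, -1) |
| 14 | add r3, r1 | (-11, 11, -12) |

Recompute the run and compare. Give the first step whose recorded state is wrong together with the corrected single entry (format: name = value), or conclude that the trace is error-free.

step 10, r2 = -20

step 1: r1 = -1 -> exactly as logged
step 2: r1 = -1 - 8 = -9 -> consistent with the trace
step 3: r1 = -9 + 8 = -1 -> in agreement
step 4: r3 = -1 -> no discrepancy
step 5: r1 = -1 * -1 = 1 -> in agreement
step 6: r2 = -1 - 1 = -2 -> no discrepancy
step 7: r1 = -2 -> exactly as logged
step 8: r1 = -9 -> consistent with the trace
step 9: r2 = -2 + -9 = -11 -> verified
step 10: r2 = -11 + -9 = -20 -> the trace has a different value
First deviation found at step 10; the corrected entry is r2 = -20.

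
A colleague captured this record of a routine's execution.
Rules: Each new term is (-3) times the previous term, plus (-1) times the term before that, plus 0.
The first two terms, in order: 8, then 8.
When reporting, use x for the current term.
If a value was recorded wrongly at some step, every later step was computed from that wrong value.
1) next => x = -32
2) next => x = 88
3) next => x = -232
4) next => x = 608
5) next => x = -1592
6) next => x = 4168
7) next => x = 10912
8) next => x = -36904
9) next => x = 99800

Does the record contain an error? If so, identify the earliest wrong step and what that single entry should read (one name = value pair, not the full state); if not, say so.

step 7, x = -10912

Recomputing the run from the initial state:
step 1: x = -32
step 2: x = 88
step 3: x = -232
step 4: x = 608
step 5: x = -1592
step 6: x = 4168
step 7: x = -10912
step 8: x = 28568
step 9: x = -74792
The first disagreement with the record is at step 7, where the value should be x = -10912.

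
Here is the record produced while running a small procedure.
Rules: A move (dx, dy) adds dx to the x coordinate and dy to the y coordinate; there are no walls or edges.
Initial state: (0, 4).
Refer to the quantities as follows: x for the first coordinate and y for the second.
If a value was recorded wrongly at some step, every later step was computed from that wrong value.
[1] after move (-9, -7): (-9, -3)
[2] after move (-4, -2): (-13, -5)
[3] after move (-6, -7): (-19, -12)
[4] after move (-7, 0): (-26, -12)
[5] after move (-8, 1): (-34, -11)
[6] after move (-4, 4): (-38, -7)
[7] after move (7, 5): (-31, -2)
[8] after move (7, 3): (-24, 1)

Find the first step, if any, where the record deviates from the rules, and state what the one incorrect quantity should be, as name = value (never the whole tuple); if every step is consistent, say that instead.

no error

Recomputing the run from the initial state:
step 1: x = -9, y = -3
step 2: x = -13, y = -5
step 3: x = -19, y = -12
step 4: x = -26, y = -12
step 5: x = -34, y = -11
step 6: x = -38, y = -7
step 7: x = -31, y = -2
step 8: x = -24, y = 1
This matches the record at every step.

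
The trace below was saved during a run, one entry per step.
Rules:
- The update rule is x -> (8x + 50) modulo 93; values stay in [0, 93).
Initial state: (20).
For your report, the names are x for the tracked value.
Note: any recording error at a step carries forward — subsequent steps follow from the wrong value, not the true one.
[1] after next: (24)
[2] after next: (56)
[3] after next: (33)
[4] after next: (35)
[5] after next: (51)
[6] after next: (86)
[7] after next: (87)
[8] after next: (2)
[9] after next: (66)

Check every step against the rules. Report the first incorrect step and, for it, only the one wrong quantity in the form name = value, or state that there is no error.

no error

Recomputing the run from the initial state:
step 1: x = 24
step 2: x = 56
step 3: x = 33
step 4: x = 35
step 5: x = 51
step 6: x = 86
step 7: x = 87
step 8: x = 2
step 9: x = 66
This matches the trace at every step.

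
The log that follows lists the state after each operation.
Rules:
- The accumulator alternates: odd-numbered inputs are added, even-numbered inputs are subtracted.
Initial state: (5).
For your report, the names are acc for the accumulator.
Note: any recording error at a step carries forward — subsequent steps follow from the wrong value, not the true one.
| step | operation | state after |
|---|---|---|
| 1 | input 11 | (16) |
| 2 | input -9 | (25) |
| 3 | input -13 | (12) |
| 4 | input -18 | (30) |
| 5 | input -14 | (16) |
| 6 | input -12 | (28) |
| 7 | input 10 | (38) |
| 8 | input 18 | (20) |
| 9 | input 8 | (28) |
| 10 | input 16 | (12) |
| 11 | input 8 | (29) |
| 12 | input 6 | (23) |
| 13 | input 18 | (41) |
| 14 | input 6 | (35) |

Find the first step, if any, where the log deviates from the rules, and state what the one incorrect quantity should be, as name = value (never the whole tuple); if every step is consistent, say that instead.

step 1: acc = 5 + 11 = 16 -> no discrepancy
step 2: acc = 16 - -9 = 25 -> verified
step 3: acc = 25 + -13 = 12 -> confirmed correct
step 4: acc = 12 - -18 = 30 -> same as recorded
step 5: acc = 30 + -14 = 16 -> same as recorded
step 6: acc = 16 - -12 = 28 -> confirmed correct
step 7: acc = 28 + 10 = 38 -> checks out
step 8: acc = 38 - 18 = 20 -> exactly as logged
step 9: acc = 20 + 8 = 28 -> same as recorded
step 10: acc = 28 - 16 = 12 -> checks out
step 11: acc = 12 + 8 = 20 -> the entry is off here
First deviation found at step 11; the corrected entry is acc = 20.

step 11, acc = 20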